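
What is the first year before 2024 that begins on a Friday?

2021

Jan 1 advances by 2 weekdays after a leap year and by 1 after a common year.
2024: Jan 1 is Monday (leap).
2023: Sunday
2022: Saturday
2021: Friday
2021 begins on a Friday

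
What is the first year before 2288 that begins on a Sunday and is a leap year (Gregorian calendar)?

Jan 1 advances by 2 weekdays after a leap year and by 1 after a common year.
2288: Jan 1 is Sunday (leap).
2287: Saturday
2286: Friday
2285: Thursday
2284: Tuesday (leap)
2283: Monday
2282: Sunday
2281: Saturday
2280: Thursday (leap)
2279: Wednesday
2278: Tuesday
2277: Monday
2276: Saturday (leap)
2275: Friday
2274: Thursday
2273: Wednesday
2272: Monday (leap)
2271: Sunday
2270: Saturday
2269: Friday
2268: Wednesday (leap)
2267: Tuesday
2266: Monday
2265: Sunday
2264: Friday (leap)
2263: Thursday
2262: Wednesday
2261: Tuesday
2260: Sunday (leap)
2260 begins on a Sunday and is a leap year.

2260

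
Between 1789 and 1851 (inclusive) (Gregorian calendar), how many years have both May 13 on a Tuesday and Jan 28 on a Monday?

Check each year's weekday for May 13 and Jan 28:
  1789: Wed/Wed  1790: Thu/Thu  1791: Fri/Fri  1792: Sun/Sat  1793: Mon/Mon  1794: Tue/Tue  1795: Wed/Wed  1796: Fri/Thu  1797: Sat/Sat  1798: Sun/Sun  1799: Mon/Mon  1800: Tue/Tue  1801: Wed/Wed  1802: Thu/Thu  …(35 more)…  1838: Sun/Sun  1839: Mon/Mon  1840: Wed/Tue  1841: Thu/Thu  1842: Fri/Fri  1843: Sat/Sat  1844: Mon/Sun  1845: Tue/Tue  1846: Wed/Wed  1847: Thu/Thu  1848: Sat/Fri  1849: Sun/Sun  1850: Mon/Mon  1851: Tue/Tue
Both conditions hold in: 1828 — 1.

1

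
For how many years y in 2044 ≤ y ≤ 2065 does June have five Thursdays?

June has 30 days; it has five Thursdays when Thursday falls among the first (month-length − 28) days — i.e. when June 1 is one of Thursday/Wednesday.
June 1 by year: 2044:Wed✓ 2045:Thu✓ 2046:Fri 2047:Sat 2048:Mon 2049:Tue 2050:Wed✓ 2051:Thu✓ 2052:Sat 2053:Sun 2054:Mon 2055:Tue 2056:Thu✓ 2057:Fri 2058:Sat 2059:Sun 2060:Tue 2061:Wed✓ 2062:Thu✓ 2063:Fri 2064:Sun 2065:Mon
Years with five Thursdays: 2044, 2045, 2050, 2051, 2056, 2061, 2062 → 7.

7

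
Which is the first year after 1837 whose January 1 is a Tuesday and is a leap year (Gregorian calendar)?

Jan 1 advances by 2 weekdays after a leap year and by 1 after a common year.
1837: Jan 1 is Sunday.
1838: Monday
1839: Tuesday
1840: Wednesday (leap)
1841: Friday
1842: Saturday
1843: Sunday
1844: Monday (leap)
1845: Wednesday
1846: Thursday
1847: Friday
1848: Saturday (leap)
1849: Monday
1850: Tuesday
1851: Wednesday
1852: Thursday (leap)
1853: Saturday
1854: Sunday
1855: Monday
1856: Tuesday (leap)
1856 begins on a Tuesday and is a leap year.

1856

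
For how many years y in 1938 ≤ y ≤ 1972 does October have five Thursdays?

15

October has 31 days; it has five Thursdays when Thursday falls among the first (month-length − 28) days — i.e. when October 1 is one of Thursday/Wednesday/Tuesday.
October 1 by year: 1938:Sat 1939:Sun 1940:Tue✓ 1941:Wed✓ 1942:Thu✓ 1943:Fri 1944:Sun 1945:Mon 1946:Tue✓ 1947:Wed✓ 1948:Fri 1949:Sat 1950:Sun 1951:Mon 1952:Wed✓ …(5 more)… 1958:Wed✓ 1959:Thu✓ 1960:Sat 1961:Sun 1962:Mon 1963:Tue✓ 1964:Thu✓ 1965:Fri 1966:Sat 1967:Sun 1968:Tue✓ 1969:Wed✓ 1970:Thu✓ 1971:Fri 1972:Sun
Years with five Thursdays: 1940, 1941, 1942, 1946, 1947, 1952, 1953, 1957, 1958, 1959, 1963, 1964, 1968, 1969, 1970 → 15.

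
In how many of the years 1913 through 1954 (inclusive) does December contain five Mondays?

18

December has 31 days; it has five Mondays when Monday falls among the first (month-length − 28) days — i.e. when December 1 is one of Monday/Sunday/Saturday.
December 1 by year: 1913:Mon✓ 1914:Tue 1915:Wed 1916:Fri 1917:Sat✓ 1918:Sun✓ 1919:Mon✓ 1920:Wed 1921:Thu 1922:Fri 1923:Sat✓ 1924:Mon✓ 1925:Tue 1926:Wed 1927:Thu …(12 more)… 1940:Sun✓ 1941:Mon✓ 1942:Tue 1943:Wed 1944:Fri 1945:Sat✓ 1946:Sun✓ 1947:Mon✓ 1948:Wed 1949:Thu 1950:Fri 1951:Sat✓ 1952:Mon✓ 1953:Tue 1954:Wed
Years with five Mondays: 1913, 1917, 1918, 1919, 1923, 1924, 1928, 1929, 1930, 1934, 1935, 1940, 1941, 1945, 1946, 1947, 1951, 1952 → 18.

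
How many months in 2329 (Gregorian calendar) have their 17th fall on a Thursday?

Check the 17th of each month of 2329: Jan 17: Thu, Feb 17: Sun, Mar 17: Sun, Apr 17: Wed, May 17: Fri, Jun 17: Mon, Jul 17: Wed, Aug 17: Sat, Sep 17: Tue, Oct 17: Thu, Nov 17: Sun, Dec 17: Tue.
Thursday occurs in January, October — 2 months.

2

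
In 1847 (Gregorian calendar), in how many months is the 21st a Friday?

1

Check the 21st of each month of 1847: Jan 21: Thu, Feb 21: Sun, Mar 21: Sun, Apr 21: Wed, May 21: Fri, Jun 21: Mon, Jul 21: Wed, Aug 21: Sat, Sep 21: Tue, Oct 21: Thu, Nov 21: Sun, Dec 21: Tue.
Friday occurs in May — 1 month.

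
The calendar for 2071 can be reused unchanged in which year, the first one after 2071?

2082

Two years share a calendar iff Jan 1 falls on the same weekday and both are leap or both are common. 2071: Jan 1 is Thursday, common year.
2072: Jan 1 Friday, leap
2073: Jan 1 Sunday, common
2074: Jan 1 Monday, common
2075: Jan 1 Tuesday, common
2076: Jan 1 Wednesday, leap
2077: Jan 1 Friday, common
2078: Jan 1 Saturday, common
2079: Jan 1 Sunday, common
2080: Jan 1 Monday, leap
2081: Jan 1 Wednesday, common
2082: Jan 1 Thursday, common
2082 matches on both conditions.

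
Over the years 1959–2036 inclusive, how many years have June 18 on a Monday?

11

Track June 18's weekday year by year (advancing +1, or +2 across a Feb 29):
  1959: Thu  1960: Sat (+2)  1961: Sun (+1)  1962: Mon (+1) ✓  1963: Tue (+1)
  1964: Thu (+2)  1965: Fri (+1)  1966: Sat (+1)  1967: Sun (+1)  1968: Tue (+2)
  1969: Wed (+1)  1970: Thu (+1)  1971: Fri (+1)  1972: Sun (+2)  … (50 more years) …
  2023: Sun (+1)  2024: Tue (+2)  2025: Wed (+1)  2026: Thu (+1)  2027: Fri (+1)
  2028: Sun (+2)  2029: Mon (+1) ✓  2030: Tue (+1)  2031: Wed (+1)  2032: Fri (+2)
  2033: Sat (+1)  2034: Sun (+1)  2035: Mon (+1) ✓  2036: Wed (+2)
Monday years: 1962, 1973, 1979, 1984, 1990, 2001, 2007, 2012, 2018, 2029, 2035 — 11 in total.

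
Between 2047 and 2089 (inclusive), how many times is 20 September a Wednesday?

6

Track 20 September's weekday year by year (advancing +1, or +2 across a Feb 29):
  2047: Fri  2048: Sun (+2)  2049: Mon (+1)  2050: Tue (+1)  2051: Wed (+1) ✓
  2052: Fri (+2)  2053: Sat (+1)  2054: Sun (+1)  2055: Mon (+1)  2056: Wed (+2) ✓
  2057: Thu (+1)  2058: Fri (+1)  2059: Sat (+1)  2060: Mon (+2)  … (15 more years) …
  2076: Sun (+2)  2077: Mon (+1)  2078: Tue (+1)  2079: Wed (+1) ✓  2080: Fri (+2)
  2081: Sat (+1)  2082: Sun (+1)  2083: Mon (+1)  2084: Wed (+2) ✓  2085: Thu (+1)
  2086: Fri (+1)  2087: Sat (+1)  2088: Mon (+2)  2089: Tue (+1)
Wednesday years: 2051, 2056, 2062, 2073, 2079, 2084 — 6 in total.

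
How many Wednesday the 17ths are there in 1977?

1

Check the 17th of each month of 1977: Jan 17: Mon, Feb 17: Thu, Mar 17: Thu, Apr 17: Sun, May 17: Tue, Jun 17: Fri, Jul 17: Sun, Aug 17: Wed, Sep 17: Sat, Oct 17: Mon, Nov 17: Thu, Dec 17: Sat.
Wednesday occurs in August — 1 month.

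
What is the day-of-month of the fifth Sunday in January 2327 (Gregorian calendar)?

30

January 1, 2327 is a Saturday, so the first Sunday is the 2nd.
The fifth Sunday is 2 + 28 = 30.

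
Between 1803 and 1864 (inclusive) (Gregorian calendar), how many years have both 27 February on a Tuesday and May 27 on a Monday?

Check each year's weekday for 27 February and May 27:
  1803: Sun/Fri  1804: Mon/Sun  1805: Wed/Mon  1806: Thu/Tue  1807: Fri/Wed  1808: Sat/Fri  1809: Mon/Sat  1810: Tue/Sun  1811: Wed/Mon  1812: Thu/Wed  1813: Sat/Thu  1814: Sun/Fri  1815: Mon/Sat  1816: Tue/Mon ✓  …(34 more)…  1851: Thu/Tue  1852: Fri/Thu  1853: Sun/Fri  1854: Mon/Sat  1855: Tue/Sun  1856: Wed/Tue  1857: Fri/Wed  1858: Sat/Thu  1859: Sun/Fri  1860: Mon/Sun  1861: Wed/Mon  1862: Thu/Tue  1863: Fri/Wed  1864: Sat/Fri
Both conditions hold in: 1816, 1844 — 2.

2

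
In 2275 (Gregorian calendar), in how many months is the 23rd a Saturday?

2

Check the 23rd of each month of 2275: Jan 23: Sat, Feb 23: Tue, Mar 23: Tue, Apr 23: Fri, May 23: Sun, Jun 23: Wed, Jul 23: Fri, Aug 23: Mon, Sep 23: Thu, Oct 23: Sat, Nov 23: Tue, Dec 23: Thu.
Saturday occurs in January, October — 2 months.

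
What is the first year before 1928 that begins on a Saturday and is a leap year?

1916

Jan 1 advances by 2 weekdays after a leap year and by 1 after a common year.
1928: Jan 1 is Sunday (leap).
1927: Saturday
1926: Friday
1925: Thursday
1924: Tuesday (leap)
1923: Monday
1922: Sunday
1921: Saturday
1920: Thursday (leap)
1919: Wednesday
1918: Tuesday
1917: Monday
1916: Saturday (leap)
1916 begins on a Saturday and is a leap year.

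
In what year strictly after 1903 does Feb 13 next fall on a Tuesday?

1906

From one year to the next, a fixed date's weekday advances by 1, or by 2 when a Feb 29 lies between the two dates.
1903: February 13 is Friday.
1904: Saturday (+1)
1905: Monday (+2)
1906: Tuesday (+1)
Feb 13 falls on a Tuesday in 1906.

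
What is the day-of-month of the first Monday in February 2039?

7

February 1, 2039 is a Tuesday, so the first Monday is the 7th.
The first Monday is 7 + 0 = 7.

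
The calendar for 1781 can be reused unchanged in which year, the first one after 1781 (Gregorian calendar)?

Two years share a calendar iff Jan 1 falls on the same weekday and both are leap or both are common. 1781: Jan 1 is Monday, common year.
1782: Jan 1 Tuesday, common
1783: Jan 1 Wednesday, common
1784: Jan 1 Thursday, leap
1785: Jan 1 Saturday, common
1786: Jan 1 Sunday, common
1787: Jan 1 Monday, common
1787 matches on both conditions.

1787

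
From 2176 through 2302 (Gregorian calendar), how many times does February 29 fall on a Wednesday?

5

Leap years in 2176–2302: 30 of them.
Feb 29 weekday advances by 5 (mod 7) from one leap year to the next four years later (or differs when a century non-leap intervenes).
Leap-day weekdays: 2176:Thu 2180:Tue 2184:Sun 2188:Fri 2192:Wed✓ 2196:Mon 2204:Wed✓ 2208:Mon 2212:Sat 2216:Thu 2220:Tue 2224:Sun 2228:Fri …(4 more)… 2248:Tue 2252:Sun 2256:Fri 2260:Wed✓ 2264:Mon 2268:Sat 2272:Thu 2276:Tue 2280:Sun 2284:Fri 2288:Wed✓ 2292:Mon 2296:Sat
Wednesday: 2192, 2204, 2232, 2260, 2288 → 5.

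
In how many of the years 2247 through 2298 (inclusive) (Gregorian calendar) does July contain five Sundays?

July has 31 days; it has five Sundays when Sunday falls among the first (month-length − 28) days — i.e. when July 1 is one of Sunday/Saturday/Friday.
July 1 by year: 2247:Thu 2248:Sat✓ 2249:Sun✓ 2250:Mon 2251:Tue 2252:Thu 2253:Fri✓ 2254:Sat✓ 2255:Sun✓ 2256:Tue 2257:Wed 2258:Thu 2259:Fri✓ 2260:Sun✓ 2261:Mon …(22 more)… 2284:Tue 2285:Wed 2286:Thu 2287:Fri✓ 2288:Sun✓ 2289:Mon 2290:Tue 2291:Wed 2292:Fri✓ 2293:Sat✓ 2294:Sun✓ 2295:Mon 2296:Wed 2297:Thu 2298:Fri✓
Years with five Sundays: 2248, 2249, 2253, 2254, 2255, 2259, 2260, 2264, 2265, 2266, 2270, 2271, 2276, 2277, 2281, 2282, 2283, 2287, 2288, 2292, 2293, 2294, 2298 → 23.

23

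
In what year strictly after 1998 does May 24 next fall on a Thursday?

2001

From one year to the next, a fixed date's weekday advances by 1, or by 2 when a Feb 29 lies between the two dates.
1998: May 24 is Sunday.
1999: Monday (+1)
2000: Wednesday (+2)
2001: Thursday (+1)
May 24 falls on a Thursday in 2001.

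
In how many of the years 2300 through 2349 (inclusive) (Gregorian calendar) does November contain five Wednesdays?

14

November has 30 days; it has five Wednesdays when Wednesday falls among the first (month-length − 28) days — i.e. when November 1 is one of Wednesday/Tuesday.
November 1 by year: 2300:Thu 2301:Fri 2302:Sat 2303:Sun 2304:Tue✓ 2305:Wed✓ 2306:Thu 2307:Fri 2308:Sun 2309:Mon 2310:Tue✓ 2311:Wed✓ 2312:Fri 2313:Sat 2314:Sun …(20 more)… 2335:Fri 2336:Sun 2337:Mon 2338:Tue✓ 2339:Wed✓ 2340:Fri 2341:Sat 2342:Sun 2343:Mon 2344:Wed✓ 2345:Thu 2346:Fri 2347:Sat 2348:Mon 2349:Tue✓
Years with five Wednesdays: 2304, 2305, 2310, 2311, 2316, 2321, 2322, 2327, 2332, 2333, 2338, 2339, 2344, 2349 → 14.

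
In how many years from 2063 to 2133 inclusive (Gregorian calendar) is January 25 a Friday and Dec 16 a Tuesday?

4

Check each year's weekday for January 25 and Dec 16:
  2063: Thu/Sun  2064: Fri/Tue ✓  2065: Sun/Wed  2066: Mon/Thu  2067: Tue/Fri  2068: Wed/Sun  2069: Fri/Mon  2070: Sat/Tue  2071: Sun/Wed  2072: Mon/Fri  2073: Wed/Sat  2074: Thu/Sun  2075: Fri/Mon  2076: Sat/Wed  …(43 more)…  2120: Thu/Mon  2121: Sat/Tue  2122: Sun/Wed  2123: Mon/Thu  2124: Tue/Sat  2125: Thu/Sun  2126: Fri/Mon  2127: Sat/Tue  2128: Sun/Thu  2129: Tue/Fri  2130: Wed/Sat  2131: Thu/Sun  2132: Fri/Tue ✓  2133: Sun/Wed
Both conditions hold in: 2064, 2092, 2104, 2132 — 4.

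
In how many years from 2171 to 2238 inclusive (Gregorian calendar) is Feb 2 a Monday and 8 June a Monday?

Check each year's weekday for Feb 2 and 8 June:
  2171: Sat/Sat  2172: Sun/Mon  2173: Tue/Tue  2174: Wed/Wed  2175: Thu/Thu  2176: Fri/Sat  2177: Sun/Sun  2178: Mon/Mon ✓  2179: Tue/Tue  2180: Wed/Thu  2181: Fri/Fri  2182: Sat/Sat  2183: Sun/Sun  2184: Mon/Tue  …(40 more)…  2225: Wed/Wed  2226: Thu/Thu  2227: Fri/Fri  2228: Sat/Sun  2229: Mon/Mon ✓  2230: Tue/Tue  2231: Wed/Wed  2232: Thu/Fri  2233: Sat/Sat  2234: Sun/Sun  2235: Mon/Mon ✓  2236: Tue/Wed  2237: Thu/Thu  2238: Fri/Fri
Both conditions hold in: 2178, 2189, 2195, 2201, 2207, 2218, 2229, 2235 — 8.

8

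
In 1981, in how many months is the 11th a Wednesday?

3

Check the 11th of each month of 1981: Jan 11: Sun, Feb 11: Wed, Mar 11: Wed, Apr 11: Sat, May 11: Mon, Jun 11: Thu, Jul 11: Sat, Aug 11: Tue, Sep 11: Fri, Oct 11: Sun, Nov 11: Wed, Dec 11: Fri.
Wednesday occurs in February, March, November — 3 months.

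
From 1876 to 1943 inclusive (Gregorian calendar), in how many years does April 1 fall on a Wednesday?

Track April 1's weekday year by year (advancing +1, or +2 across a Feb 29):
  1876: Sat  1877: Sun (+1)  1878: Mon (+1)  1879: Tue (+1)  1880: Thu (+2)
  1881: Fri (+1)  1882: Sat (+1)  1883: Sun (+1)  1884: Tue (+2)  1885: Wed (+1) ✓
  1886: Thu (+1)  1887: Fri (+1)  1888: Sun (+2)  1889: Mon (+1)  … (40 more years) …
  1930: Tue (+1)  1931: Wed (+1) ✓  1932: Fri (+2)  1933: Sat (+1)  1934: Sun (+1)
  1935: Mon (+1)  1936: Wed (+2) ✓  1937: Thu (+1)  1938: Fri (+1)  1939: Sat (+1)
  1940: Mon (+2)  1941: Tue (+1)  1942: Wed (+1) ✓  1943: Thu (+1)
Wednesday years: 1885, 1891, 1896, 1903, 1908, 1914, 1925, 1931, 1936, 1942 — 10 in total.

10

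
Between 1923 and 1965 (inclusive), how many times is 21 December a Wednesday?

Track 21 December's weekday year by year (advancing +1, or +2 across a Feb 29):
  1923: Fri  1924: Sun (+2)  1925: Mon (+1)  1926: Tue (+1)  1927: Wed (+1) ✓
  1928: Fri (+2)  1929: Sat (+1)  1930: Sun (+1)  1931: Mon (+1)  1932: Wed (+2) ✓
  1933: Thu (+1)  1934: Fri (+1)  1935: Sat (+1)  1936: Mon (+2)  … (15 more years) …
  1952: Sun (+2)  1953: Mon (+1)  1954: Tue (+1)  1955: Wed (+1) ✓  1956: Fri (+2)
  1957: Sat (+1)  1958: Sun (+1)  1959: Mon (+1)  1960: Wed (+2) ✓  1961: Thu (+1)
  1962: Fri (+1)  1963: Sat (+1)  1964: Mon (+2)  1965: Tue (+1)
Wednesday years: 1927, 1932, 1938, 1949, 1955, 1960 — 6 in total.

6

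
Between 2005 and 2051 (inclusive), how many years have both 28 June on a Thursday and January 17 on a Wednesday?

Check each year's weekday for 28 June and January 17:
  2005: Tue/Mon  2006: Wed/Tue  2007: Thu/Wed ✓  2008: Sat/Thu  2009: Sun/Sat  2010: Mon/Sun  2011: Tue/Mon  2012: Thu/Tue  2013: Fri/Thu  2014: Sat/Fri  2015: Sun/Sat  2016: Tue/Sun  2017: Wed/Tue  2018: Thu/Wed ✓  …(19 more)…  2038: Mon/Sun  2039: Tue/Mon  2040: Thu/Tue  2041: Fri/Thu  2042: Sat/Fri  2043: Sun/Sat  2044: Tue/Sun  2045: Wed/Tue  2046: Thu/Wed ✓  2047: Fri/Thu  2048: Sun/Fri  2049: Mon/Sun  2050: Tue/Mon  2051: Wed/Tue
Both conditions hold in: 2007, 2018, 2029, 2035, 2046 — 5.

5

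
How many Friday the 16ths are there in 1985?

Check the 16th of each month of 1985: Jan 16: Wed, Feb 16: Sat, Mar 16: Sat, Apr 16: Tue, May 16: Thu, Jun 16: Sun, Jul 16: Tue, Aug 16: Fri, Sep 16: Mon, Oct 16: Wed, Nov 16: Sat, Dec 16: Mon.
Friday occurs in August — 1 month.

1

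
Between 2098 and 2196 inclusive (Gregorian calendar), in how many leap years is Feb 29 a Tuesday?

3

Leap years in 2098–2196: 24 of them.
Feb 29 weekday advances by 5 (mod 7) from one leap year to the next four years later (or differs when a century non-leap intervenes).
Leap-day weekdays: 2104:Fri 2108:Wed 2112:Mon 2116:Sat 2120:Thu 2124:Tue✓ 2128:Sun 2132:Fri 2136:Wed 2140:Mon 2144:Sat 2148:Thu 2152:Tue✓ 2156:Sun 2160:Fri 2164:Wed 2168:Mon 2172:Sat 2176:Thu 2180:Tue✓ 2184:Sun 2188:Fri 2192:Wed 2196:Mon
Tuesday: 2124, 2152, 2180 → 3.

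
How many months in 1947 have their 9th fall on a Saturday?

1

Check the 9th of each month of 1947: Jan 9: Thu, Feb 9: Sun, Mar 9: Sun, Apr 9: Wed, May 9: Fri, Jun 9: Mon, Jul 9: Wed, Aug 9: Sat, Sep 9: Tue, Oct 9: Thu, Nov 9: Sun, Dec 9: Tue.
Saturday occurs in August — 1 month.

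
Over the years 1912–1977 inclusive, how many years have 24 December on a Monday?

Track 24 December's weekday year by year (advancing +1, or +2 across a Feb 29):
  1912: Tue  1913: Wed (+1)  1914: Thu (+1)  1915: Fri (+1)  1916: Sun (+2)
  1917: Mon (+1) ✓  1918: Tue (+1)  1919: Wed (+1)  1920: Fri (+2)  1921: Sat (+1)
  1922: Sun (+1)  1923: Mon (+1) ✓  1924: Wed (+2)  1925: Thu (+1)  … (38 more years) …
  1964: Thu (+2)  1965: Fri (+1)  1966: Sat (+1)  1967: Sun (+1)  1968: Tue (+2)
  1969: Wed (+1)  1970: Thu (+1)  1971: Fri (+1)  1972: Sun (+2)  1973: Mon (+1) ✓
  1974: Tue (+1)  1975: Wed (+1)  1976: Fri (+2)  1977: Sat (+1)
Monday years: 1917, 1923, 1928, 1934, 1945, 1951, 1956, 1962, 1973 — 9 in total.

9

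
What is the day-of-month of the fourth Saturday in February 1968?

February 1, 1968 is a Thursday, so the first Saturday is the 3rd.
The fourth Saturday is 3 + 21 = 24.

24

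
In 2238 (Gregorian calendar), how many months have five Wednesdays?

4

A month of length L has five Wednesdays iff its first Wednesday is on day ≤ L−28 (so day 1–3 in a 31-day month, 1–2 in a 30-day month, day 1 in a leap February).
Checking each month of 2238: Jan starts Mon (31d) ✓; Feb starts Thu (28d); Mar starts Thu (31d); Apr starts Sun (30d); May starts Tue (31d) ✓; Jun starts Fri (30d); Jul starts Sun (31d); Aug starts Wed (31d) ✓; Sep starts Sat (30d); Oct starts Mon (31d) ✓; Nov starts Thu (30d); Dec starts Sat (31d).
Five-Wednesday months: January, May, August, October → 4.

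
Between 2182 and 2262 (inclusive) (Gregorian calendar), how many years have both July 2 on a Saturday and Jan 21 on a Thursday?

Check each year's weekday for July 2 and Jan 21:
  2182: Tue/Mon  2183: Wed/Tue  2184: Fri/Wed  2185: Sat/Fri  2186: Sun/Sat  2187: Mon/Sun  2188: Wed/Mon  2189: Thu/Wed  2190: Fri/Thu  2191: Sat/Fri  2192: Mon/Sat  2193: Tue/Mon  2194: Wed/Tue  2195: Thu/Wed  …(53 more)…  2249: Mon/Sun  2250: Tue/Mon  2251: Wed/Tue  2252: Fri/Wed  2253: Sat/Fri  2254: Sun/Sat  2255: Mon/Sun  2256: Wed/Mon  2257: Thu/Wed  2258: Fri/Thu  2259: Sat/Fri  2260: Mon/Sat  2261: Tue/Mon  2262: Wed/Tue
Both conditions hold in: 2196, 2208, 2236 — 3.

3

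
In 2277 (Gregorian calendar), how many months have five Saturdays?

4

A month of length L has five Saturdays iff its first Saturday is on day ≤ L−28 (so day 1–3 in a 31-day month, 1–2 in a 30-day month, day 1 in a leap February).
Checking each month of 2277: Jan starts Mon (31d); Feb starts Thu (28d); Mar starts Thu (31d) ✓; Apr starts Sun (30d); May starts Tue (31d); Jun starts Fri (30d) ✓; Jul starts Sun (31d); Aug starts Wed (31d); Sep starts Sat (30d) ✓; Oct starts Mon (31d); Nov starts Thu (30d); Dec starts Sat (31d) ✓.
Five-Saturday months: March, June, September, December → 4.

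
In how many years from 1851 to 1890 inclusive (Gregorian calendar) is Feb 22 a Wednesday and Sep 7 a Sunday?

0

Check each year's weekday for Feb 22 and Sep 7:
  1851: Sat/Sun  1852: Sun/Tue  1853: Tue/Wed  1854: Wed/Thu  1855: Thu/Fri  1856: Fri/Sun  1857: Sun/Mon  1858: Mon/Tue  1859: Tue/Wed  1860: Wed/Fri  1861: Fri/Sat  1862: Sat/Sun  1863: Sun/Mon  1864: Mon/Wed  …(12 more)…  1877: Thu/Fri  1878: Fri/Sat  1879: Sat/Sun  1880: Sun/Tue  1881: Tue/Wed  1882: Wed/Thu  1883: Thu/Fri  1884: Fri/Sun  1885: Sun/Mon  1886: Mon/Tue  1887: Tue/Wed  1888: Wed/Fri  1889: Fri/Sat  1890: Sat/Sun
Both conditions hold in: no year — 0.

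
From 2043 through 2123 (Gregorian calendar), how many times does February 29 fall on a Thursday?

Leap years in 2043–2123: 19 of them.
Feb 29 weekday advances by 5 (mod 7) from one leap year to the next four years later (or differs when a century non-leap intervenes).
Leap-day weekdays: 2044:Mon 2048:Sat 2052:Thu✓ 2056:Tue 2060:Sun 2064:Fri 2068:Wed 2072:Mon 2076:Sat 2080:Thu✓ 2084:Tue 2088:Sun 2092:Fri 2096:Wed 2104:Fri 2108:Wed 2112:Mon 2116:Sat 2120:Thu✓
Thursday: 2052, 2080, 2120 → 3.

3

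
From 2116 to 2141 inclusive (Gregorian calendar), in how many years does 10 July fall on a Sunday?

Track 10 July's weekday year by year (advancing +1, or +2 across a Feb 29):
  2116: Fri  2117: Sat (+1)  2118: Sun (+1) ✓  2119: Mon (+1)  2120: Wed (+2)
  2121: Thu (+1)  2122: Fri (+1)  2123: Sat (+1)  2124: Mon (+2)  2125: Tue (+1)
  2126: Wed (+1)  2127: Thu (+1)  2128: Sat (+2)  2129: Sun (+1) ✓  2130: Mon (+1)
  2131: Tue (+1)  2132: Thu (+2)  2133: Fri (+1)  2134: Sat (+1)  2135: Sun (+1) ✓
  2136: Tue (+2)  2137: Wed (+1)  2138: Thu (+1)  2139: Fri (+1)  2140: Sun (+2) ✓
  2141: Mon (+1)
Sunday years: 2118, 2129, 2135, 2140 — 4 in total.

4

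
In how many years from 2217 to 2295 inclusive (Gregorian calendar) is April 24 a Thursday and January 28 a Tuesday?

Check each year's weekday for April 24 and January 28:
  2217: Thu/Tue ✓  2218: Fri/Wed  2219: Sat/Thu  2220: Mon/Fri  2221: Tue/Sun  2222: Wed/Mon  2223: Thu/Tue ✓  2224: Sat/Wed  2225: Sun/Fri  2226: Mon/Sat  2227: Tue/Sun  2228: Thu/Mon  2229: Fri/Wed  2230: Sat/Thu  …(51 more)…  2282: Mon/Sat  2283: Tue/Sun  2284: Thu/Mon  2285: Fri/Wed  2286: Sat/Thu  2287: Sun/Fri  2288: Tue/Sat  2289: Wed/Mon  2290: Thu/Tue ✓  2291: Fri/Wed  2292: Sun/Thu  2293: Mon/Sat  2294: Tue/Sun  2295: Wed/Mon
Both conditions hold in: 2217, 2223, 2234, 2245, 2251, 2262, 2273, 2279, 2290 — 9.

9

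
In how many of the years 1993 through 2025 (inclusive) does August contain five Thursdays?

14

August has 31 days; it has five Thursdays when Thursday falls among the first (month-length − 28) days — i.e. when August 1 is one of Thursday/Wednesday/Tuesday.
August 1 by year: 1993:Sun 1994:Mon 1995:Tue✓ 1996:Thu✓ 1997:Fri 1998:Sat 1999:Sun 2000:Tue✓ 2001:Wed✓ 2002:Thu✓ 2003:Fri 2004:Sun 2005:Mon 2006:Tue✓ 2007:Wed✓ …(3 more)… 2011:Mon 2012:Wed✓ 2013:Thu✓ 2014:Fri 2015:Sat 2016:Mon 2017:Tue✓ 2018:Wed✓ 2019:Thu✓ 2020:Sat 2021:Sun 2022:Mon 2023:Tue✓ 2024:Thu✓ 2025:Fri
Years with five Thursdays: 1995, 1996, 2000, 2001, 2002, 2006, 2007, 2012, 2013, 2017, 2018, 2019, 2023, 2024 → 14.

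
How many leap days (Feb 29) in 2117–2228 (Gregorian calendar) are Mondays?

4

Leap years in 2117–2228: 27 of them.
Feb 29 weekday advances by 5 (mod 7) from one leap year to the next four years later (or differs when a century non-leap intervenes).
Leap-day weekdays: 2120:Thu 2124:Tue 2128:Sun 2132:Fri 2136:Wed 2140:Mon✓ 2144:Sat 2148:Thu 2152:Tue 2156:Sun 2160:Fri 2164:Wed 2168:Mon✓ 2172:Sat 2176:Thu 2180:Tue 2184:Sun 2188:Fri 2192:Wed 2196:Mon✓ 2204:Wed 2208:Mon✓ 2212:Sat 2216:Thu 2220:Tue 2224:Sun 2228:Fri
Monday: 2140, 2168, 2196, 2208 → 4.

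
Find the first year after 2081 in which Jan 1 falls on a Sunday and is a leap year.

Jan 1 advances by 2 weekdays after a leap year and by 1 after a common year.
2081: Jan 1 is Wednesday.
2082: Thursday
2083: Friday
2084: Saturday (leap)
2085: Monday
2086: Tuesday
2087: Wednesday
2088: Thursday (leap)
2089: Saturday
2090: Sunday
2091: Monday
2092: Tuesday (leap)
2093: Thursday
2094: Friday
2095: Saturday
2096: Sunday (leap)
2096 begins on a Sunday and is a leap year.

2096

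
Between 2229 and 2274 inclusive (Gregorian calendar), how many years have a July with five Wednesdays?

21

July has 31 days; it has five Wednesdays when Wednesday falls among the first (month-length − 28) days — i.e. when July 1 is one of Wednesday/Tuesday/Monday.
July 1 by year: 2229:Wed✓ 2230:Thu 2231:Fri 2232:Sun 2233:Mon✓ 2234:Tue✓ 2235:Wed✓ 2236:Fri 2237:Sat 2238:Sun 2239:Mon✓ 2240:Wed✓ 2241:Thu 2242:Fri 2243:Sat …(16 more)… 2260:Sun 2261:Mon✓ 2262:Tue✓ 2263:Wed✓ 2264:Fri 2265:Sat 2266:Sun 2267:Mon✓ 2268:Wed✓ 2269:Thu 2270:Fri 2271:Sat 2272:Mon✓ 2273:Tue✓ 2274:Wed✓
Years with five Wednesdays: 2229, 2233, 2234, 2235, 2239, 2240, 2244, 2245, 2246, 2250, 2251, 2256, 2257, 2261, 2262, 2263, 2267, 2268, 2272, 2273, 2274 → 21.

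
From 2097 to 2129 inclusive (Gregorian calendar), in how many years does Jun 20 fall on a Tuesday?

4

Track Jun 20's weekday year by year (advancing +1, or +2 across a Feb 29):
  2097: Thu  2098: Fri (+1)  2099: Sat (+1)  2100: Sun (+1)  2101: Mon (+1)
  2102: Tue (+1) ✓  2103: Wed (+1)  2104: Fri (+2)  2105: Sat (+1)  2106: Sun (+1)
  2107: Mon (+1)  2108: Wed (+2)  2109: Thu (+1)  2110: Fri (+1)  … (5 more years) …
  2116: Sat (+2)  2117: Sun (+1)  2118: Mon (+1)  2119: Tue (+1) ✓  2120: Thu (+2)
  2121: Fri (+1)  2122: Sat (+1)  2123: Sun (+1)  2124: Tue (+2) ✓  2125: Wed (+1)
  2126: Thu (+1)  2127: Fri (+1)  2128: Sun (+2)  2129: Mon (+1)
Tuesday years: 2102, 2113, 2119, 2124 — 4 in total.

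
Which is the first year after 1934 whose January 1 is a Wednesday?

1936

Jan 1 advances by 2 weekdays after a leap year and by 1 after a common year.
1934: Jan 1 is Monday.
1935: Tuesday
1936: Wednesday (leap)
1936 begins on a Wednesday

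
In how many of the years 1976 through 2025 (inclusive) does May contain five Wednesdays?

21

May has 31 days; it has five Wednesdays when Wednesday falls among the first (month-length − 28) days — i.e. when May 1 is one of Wednesday/Tuesday/Monday.
May 1 by year: 1976:Sat 1977:Sun 1978:Mon✓ 1979:Tue✓ 1980:Thu 1981:Fri 1982:Sat 1983:Sun 1984:Tue✓ 1985:Wed✓ 1986:Thu 1987:Fri 1988:Sun 1989:Mon✓ 1990:Tue✓ …(20 more)… 2011:Sun 2012:Tue✓ 2013:Wed✓ 2014:Thu 2015:Fri 2016:Sun 2017:Mon✓ 2018:Tue✓ 2019:Wed✓ 2020:Fri 2021:Sat 2022:Sun 2023:Mon✓ 2024:Wed✓ 2025:Thu
Years with five Wednesdays: 1978, 1979, 1984, 1985, 1989, 1990, 1991, 1995, 1996, 2000, 2001, 2002, 2006, 2007, 2012, 2013, 2017, 2018, 2019, 2023, 2024 → 21.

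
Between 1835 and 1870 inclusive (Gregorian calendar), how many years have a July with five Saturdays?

July has 31 days; it has five Saturdays when Saturday falls among the first (month-length − 28) days — i.e. when July 1 is one of Saturday/Friday/Thursday.
July 1 by year: 1835:Wed 1836:Fri✓ 1837:Sat✓ 1838:Sun 1839:Mon 1840:Wed 1841:Thu✓ 1842:Fri✓ 1843:Sat✓ 1844:Mon 1845:Tue 1846:Wed 1847:Thu✓ 1848:Sat✓ 1849:Sun …(6 more)… 1856:Tue 1857:Wed 1858:Thu✓ 1859:Fri✓ 1860:Sun 1861:Mon 1862:Tue 1863:Wed 1864:Fri✓ 1865:Sat✓ 1866:Sun 1867:Mon 1868:Wed 1869:Thu✓ 1870:Fri✓
Years with five Saturdays: 1836, 1837, 1841, 1842, 1843, 1847, 1848, 1852, 1853, 1854, 1858, 1859, 1864, 1865, 1869, 1870 → 16.

16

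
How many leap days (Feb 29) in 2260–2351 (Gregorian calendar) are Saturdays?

Leap years in 2260–2351: 22 of them.
Feb 29 weekday advances by 5 (mod 7) from one leap year to the next four years later (or differs when a century non-leap intervenes).
Leap-day weekdays: 2260:Wed 2264:Mon 2268:Sat✓ 2272:Thu 2276:Tue 2280:Sun 2284:Fri 2288:Wed 2292:Mon 2296:Sat✓ 2304:Mon 2308:Sat✓ 2312:Thu 2316:Tue 2320:Sun 2324:Fri 2328:Wed 2332:Mon 2336:Sat✓ 2340:Thu 2344:Tue 2348:Sun
Saturday: 2268, 2296, 2308, 2336 → 4.

4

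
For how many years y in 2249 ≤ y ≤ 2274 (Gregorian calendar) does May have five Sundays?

May has 31 days; it has five Sundays when Sunday falls among the first (month-length − 28) days — i.e. when May 1 is one of Sunday/Saturday/Friday.
May 1 by year: 2249:Tue 2250:Wed 2251:Thu 2252:Sat✓ 2253:Sun✓ 2254:Mon 2255:Tue 2256:Thu 2257:Fri✓ 2258:Sat✓ 2259:Sun✓ 2260:Tue 2261:Wed 2262:Thu 2263:Fri✓ 2264:Sun✓ 2265:Mon 2266:Tue 2267:Wed 2268:Fri✓ 2269:Sat✓ 2270:Sun✓ 2271:Mon 2272:Wed 2273:Thu 2274:Fri✓
Years with five Sundays: 2252, 2253, 2257, 2258, 2259, 2263, 2264, 2268, 2269, 2270, 2274 → 11.

11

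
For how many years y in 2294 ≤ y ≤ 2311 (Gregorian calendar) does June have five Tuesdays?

June has 30 days; it has five Tuesdays when Tuesday falls among the first (month-length − 28) days — i.e. when June 1 is one of Tuesday/Monday.
June 1 by year: 2294:Fri 2295:Sat 2296:Mon✓ 2297:Tue✓ 2298:Wed 2299:Thu 2300:Fri 2301:Sat 2302:Sun 2303:Mon✓ 2304:Wed 2305:Thu 2306:Fri 2307:Sat 2308:Mon✓ 2309:Tue✓ 2310:Wed 2311:Thu
Years with five Tuesdays: 2296, 2297, 2303, 2308, 2309 → 5.

5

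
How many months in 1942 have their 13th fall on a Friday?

3

Check the 13th of each month of 1942: Jan 13: Tue, Feb 13: Fri, Mar 13: Fri, Apr 13: Mon, May 13: Wed, Jun 13: Sat, Jul 13: Mon, Aug 13: Thu, Sep 13: Sun, Oct 13: Tue, Nov 13: Fri, Dec 13: Sun.
Friday occurs in February, March, November — 3 months.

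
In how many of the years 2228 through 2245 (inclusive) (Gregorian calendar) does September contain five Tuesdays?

September has 30 days; it has five Tuesdays when Tuesday falls among the first (month-length − 28) days — i.e. when September 1 is one of Tuesday/Monday.
September 1 by year: 2228:Mon✓ 2229:Tue✓ 2230:Wed 2231:Thu 2232:Sat 2233:Sun 2234:Mon✓ 2235:Tue✓ 2236:Thu 2237:Fri 2238:Sat 2239:Sun 2240:Tue✓ 2241:Wed 2242:Thu 2243:Fri 2244:Sun 2245:Mon✓
Years with five Tuesdays: 2228, 2229, 2234, 2235, 2240, 2245 → 6.

6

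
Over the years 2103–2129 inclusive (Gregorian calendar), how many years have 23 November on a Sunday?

Track 23 November's weekday year by year (advancing +1, or +2 across a Feb 29):
  2103: Fri  2104: Sun (+2) ✓  2105: Mon (+1)  2106: Tue (+1)  2107: Wed (+1)
  2108: Fri (+2)  2109: Sat (+1)  2110: Sun (+1) ✓  2111: Mon (+1)  2112: Wed (+2)
  2113: Thu (+1)  2114: Fri (+1)  2115: Sat (+1)  2116: Mon (+2)  2117: Tue (+1)
  2118: Wed (+1)  2119: Thu (+1)  2120: Sat (+2)  2121: Sun (+1) ✓  2122: Mon (+1)
  2123: Tue (+1)  2124: Thu (+2)  2125: Fri (+1)  2126: Sat (+1)  2127: Sun (+1) ✓
  2128: Tue (+2)  2129: Wed (+1)
Sunday years: 2104, 2110, 2121, 2127 — 4 in total.

4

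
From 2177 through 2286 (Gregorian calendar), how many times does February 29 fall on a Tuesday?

Leap years in 2177–2286: 26 of them.
Feb 29 weekday advances by 5 (mod 7) from one leap year to the next four years later (or differs when a century non-leap intervenes).
Leap-day weekdays: 2180:Tue✓ 2184:Sun 2188:Fri 2192:Wed 2196:Mon 2204:Wed 2208:Mon 2212:Sat 2216:Thu 2220:Tue✓ 2224:Sun 2228:Fri 2232:Wed 2236:Mon 2240:Sat 2244:Thu 2248:Tue✓ 2252:Sun 2256:Fri 2260:Wed 2264:Mon 2268:Sat 2272:Thu 2276:Tue✓ 2280:Sun 2284:Fri
Tuesday: 2180, 2220, 2248, 2276 → 4.

4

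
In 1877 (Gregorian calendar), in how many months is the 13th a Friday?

2

Check the 13th of each month of 1877: Jan 13: Sat, Feb 13: Tue, Mar 13: Tue, Apr 13: Fri, May 13: Sun, Jun 13: Wed, Jul 13: Fri, Aug 13: Mon, Sep 13: Thu, Oct 13: Sat, Nov 13: Tue, Dec 13: Thu.
Friday occurs in April, July — 2 months.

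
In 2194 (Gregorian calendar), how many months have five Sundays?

A month of length L has five Sundays iff its first Sunday is on day ≤ L−28 (so day 1–3 in a 31-day month, 1–2 in a 30-day month, day 1 in a leap February).
Checking each month of 2194: Jan starts Wed (31d); Feb starts Sat (28d); Mar starts Sat (31d) ✓; Apr starts Tue (30d); May starts Thu (31d); Jun starts Sun (30d) ✓; Jul starts Tue (31d); Aug starts Fri (31d) ✓; Sep starts Mon (30d); Oct starts Wed (31d); Nov starts Sat (30d) ✓; Dec starts Mon (31d).
Five-Sunday months: March, June, August, November → 4.

4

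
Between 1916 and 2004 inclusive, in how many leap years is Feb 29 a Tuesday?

Leap years in 1916–2004: 23 of them.
Feb 29 weekday advances by 5 (mod 7) from one leap year to the next four years later (or differs when a century non-leap intervenes).
Leap-day weekdays: 1916:Tue✓ 1920:Sun 1924:Fri 1928:Wed 1932:Mon 1936:Sat 1940:Thu 1944:Tue✓ 1948:Sun 1952:Fri 1956:Wed 1960:Mon 1964:Sat 1968:Thu 1972:Tue✓ 1976:Sun 1980:Fri 1984:Wed 1988:Mon 1992:Sat 1996:Thu 2000:Tue✓ 2004:Sun
Tuesday: 1916, 1944, 1972, 2000 → 4.

4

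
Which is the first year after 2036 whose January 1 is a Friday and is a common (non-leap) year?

Jan 1 advances by 2 weekdays after a leap year and by 1 after a common year.
2036: Jan 1 is Tuesday (leap).
2037: Thursday
2038: Friday
2038 begins on a Friday and is a common year.

2038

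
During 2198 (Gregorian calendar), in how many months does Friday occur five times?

4

A month of length L has five Fridays iff its first Friday is on day ≤ L−28 (so day 1–3 in a 31-day month, 1–2 in a 30-day month, day 1 in a leap February).
Checking each month of 2198: Jan starts Mon (31d); Feb starts Thu (28d); Mar starts Thu (31d) ✓; Apr starts Sun (30d); May starts Tue (31d); Jun starts Fri (30d) ✓; Jul starts Sun (31d); Aug starts Wed (31d) ✓; Sep starts Sat (30d); Oct starts Mon (31d); Nov starts Thu (30d) ✓; Dec starts Sat (31d).
Five-Friday months: March, June, August, November → 4.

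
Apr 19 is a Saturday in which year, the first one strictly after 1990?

From one year to the next, a fixed date's weekday advances by 1, or by 2 when a Feb 29 lies between the two dates.
1990: April 19 is Thursday.
1991: Friday (+1)
1992: Sunday (+2)
1993: Monday (+1)
1994: Tuesday (+1)
1995: Wednesday (+1)
1996: Friday (+2)
1997: Saturday (+1)
Apr 19 falls on a Saturday in 1997.

1997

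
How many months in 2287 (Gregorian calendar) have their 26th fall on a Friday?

Check the 26th of each month of 2287: Jan 26: Wed, Feb 26: Sat, Mar 26: Sat, Apr 26: Tue, May 26: Thu, Jun 26: Sun, Jul 26: Tue, Aug 26: Fri, Sep 26: Mon, Oct 26: Wed, Nov 26: Sat, Dec 26: Mon.
Friday occurs in August — 1 month.

1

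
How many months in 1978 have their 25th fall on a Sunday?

Check the 25th of each month of 1978: Jan 25: Wed, Feb 25: Sat, Mar 25: Sat, Apr 25: Tue, May 25: Thu, Jun 25: Sun, Jul 25: Tue, Aug 25: Fri, Sep 25: Mon, Oct 25: Wed, Nov 25: Sat, Dec 25: Mon.
Sunday occurs in June — 1 month.

1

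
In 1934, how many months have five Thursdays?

4

A month of length L has five Thursdays iff its first Thursday is on day ≤ L−28 (so day 1–3 in a 31-day month, 1–2 in a 30-day month, day 1 in a leap February).
Checking each month of 1934: Jan starts Mon (31d); Feb starts Thu (28d); Mar starts Thu (31d) ✓; Apr starts Sun (30d); May starts Tue (31d) ✓; Jun starts Fri (30d); Jul starts Sun (31d); Aug starts Wed (31d) ✓; Sep starts Sat (30d); Oct starts Mon (31d); Nov starts Thu (30d) ✓; Dec starts Sat (31d).
Five-Thursday months: March, May, August, November → 4.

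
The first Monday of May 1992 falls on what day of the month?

May 1, 1992 is a Friday, so the first Monday is the 4th.
The first Monday is 4 + 0 = 4.

4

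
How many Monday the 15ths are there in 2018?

2

Check the 15th of each month of 2018: Jan 15: Mon, Feb 15: Thu, Mar 15: Thu, Apr 15: Sun, May 15: Tue, Jun 15: Fri, Jul 15: Sun, Aug 15: Wed, Sep 15: Sat, Oct 15: Mon, Nov 15: Thu, Dec 15: Sat.
Monday occurs in January, October — 2 months.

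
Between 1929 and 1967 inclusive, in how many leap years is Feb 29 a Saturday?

Leap years in 1929–1967: 9 of them.
Feb 29 weekday advances by 5 (mod 7) from one leap year to the next four years later (or differs when a century non-leap intervenes).
Leap-day weekdays: 1932:Mon 1936:Sat✓ 1940:Thu 1944:Tue 1948:Sun 1952:Fri 1956:Wed 1960:Mon 1964:Sat✓
Saturday: 1936, 1964 → 2.

2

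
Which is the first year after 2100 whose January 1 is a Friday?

2106

Jan 1 advances by 2 weekdays after a leap year and by 1 after a common year.
2100: Jan 1 is Friday.
2101: Saturday
2102: Sunday
2103: Monday
2104: Tuesday (leap)
2105: Thursday
2106: Friday
2106 begins on a Friday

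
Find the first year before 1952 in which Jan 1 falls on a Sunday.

1950

Jan 1 advances by 2 weekdays after a leap year and by 1 after a common year.
1952: Jan 1 is Tuesday (leap).
1951: Monday
1950: Sunday
1950 begins on a Sunday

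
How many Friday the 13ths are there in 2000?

Check the 13th of each month of 2000: Jan 13: Thu, Feb 13: Sun, Mar 13: Mon, Apr 13: Thu, May 13: Sat, Jun 13: Tue, Jul 13: Thu, Aug 13: Sun, Sep 13: Wed, Oct 13: Fri, Nov 13: Mon, Dec 13: Wed.
Friday occurs in October — 1 month.

1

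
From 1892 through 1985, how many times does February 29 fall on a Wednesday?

Leap years in 1892–1985: 23 of them.
Feb 29 weekday advances by 5 (mod 7) from one leap year to the next four years later (or differs when a century non-leap intervenes).
Leap-day weekdays: 1892:Mon 1896:Sat 1904:Mon 1908:Sat 1912:Thu 1916:Tue 1920:Sun 1924:Fri 1928:Wed✓ 1932:Mon 1936:Sat 1940:Thu 1944:Tue 1948:Sun 1952:Fri 1956:Wed✓ 1960:Mon 1964:Sat 1968:Thu 1972:Tue 1976:Sun 1980:Fri 1984:Wed✓
Wednesday: 1928, 1956, 1984 → 3.

3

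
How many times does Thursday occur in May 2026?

4

May 2026 has 31 days and begins on Friday.
The first Thursday is May 7.
Thursdays fall on 7, 14, 21, 28 — that's 4.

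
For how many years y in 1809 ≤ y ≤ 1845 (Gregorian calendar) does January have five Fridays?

15

January has 31 days; it has five Fridays when Friday falls among the first (month-length − 28) days — i.e. when January 1 is one of Friday/Thursday/Wednesday.
January 1 by year: 1809:Sun 1810:Mon 1811:Tue 1812:Wed✓ 1813:Fri✓ 1814:Sat 1815:Sun 1816:Mon 1817:Wed✓ 1818:Thu✓ 1819:Fri✓ 1820:Sat 1821:Mon 1822:Tue 1823:Wed✓ …(7 more)… 1831:Sat 1832:Sun 1833:Tue 1834:Wed✓ 1835:Thu✓ 1836:Fri✓ 1837:Sun 1838:Mon 1839:Tue 1840:Wed✓ 1841:Fri✓ 1842:Sat 1843:Sun 1844:Mon 1845:Wed✓
Years with five Fridays: 1812, 1813, 1817, 1818, 1819, 1823, 1824, 1829, 1830, 1834, 1835, 1836, 1840, 1841, 1845 → 15.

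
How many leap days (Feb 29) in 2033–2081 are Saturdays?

Leap years in 2033–2081: 12 of them.
Feb 29 weekday advances by 5 (mod 7) from one leap year to the next four years later (or differs when a century non-leap intervenes).
Leap-day weekdays: 2036:Fri 2040:Wed 2044:Mon 2048:Sat✓ 2052:Thu 2056:Tue 2060:Sun 2064:Fri 2068:Wed 2072:Mon 2076:Sat✓ 2080:Thu
Saturday: 2048, 2076 → 2.

2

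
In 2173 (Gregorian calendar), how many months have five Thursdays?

4

A month of length L has five Thursdays iff its first Thursday is on day ≤ L−28 (so day 1–3 in a 31-day month, 1–2 in a 30-day month, day 1 in a leap February).
Checking each month of 2173: Jan starts Fri (31d); Feb starts Mon (28d); Mar starts Mon (31d); Apr starts Thu (30d) ✓; May starts Sat (31d); Jun starts Tue (30d); Jul starts Thu (31d) ✓; Aug starts Sun (31d); Sep starts Wed (30d) ✓; Oct starts Fri (31d); Nov starts Mon (30d); Dec starts Wed (31d) ✓.
Five-Thursday months: April, July, September, December → 4.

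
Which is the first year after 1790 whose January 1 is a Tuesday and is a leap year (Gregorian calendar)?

1828

Jan 1 advances by 2 weekdays after a leap year and by 1 after a common year.
1790: Jan 1 is Friday.
1791: Saturday
1792: Sunday (leap)
1793: Tuesday
1794: Wednesday
1795: Thursday
1796: Friday (leap)
1797: Sunday
1798: Monday
1799: Tuesday
1800: Wednesday
1801: Thursday
1802: Friday
1803: Saturday
1804: Sunday (leap)
1805: Tuesday
1806: Wednesday
1807: Thursday
1808: Friday (leap)
1809: Sunday
1810: Monday
1811: Tuesday
1812: Wednesday (leap)
1813: Friday
1814: Saturday
1815: Sunday
1816: Monday (leap)
1817: Wednesday
1818: Thursday
1819: Friday
1820: Saturday (leap)
1821: Monday
1822: Tuesday
1823: Wednesday
1824: Thursday (leap)
1825: Saturday
1826: Sunday
1827: Monday
1828: Tuesday (leap)
1828 begins on a Tuesday and is a leap year.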